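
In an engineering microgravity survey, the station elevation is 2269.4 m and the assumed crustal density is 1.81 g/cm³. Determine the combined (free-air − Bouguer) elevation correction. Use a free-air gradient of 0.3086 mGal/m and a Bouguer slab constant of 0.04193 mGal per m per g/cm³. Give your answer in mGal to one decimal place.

528.1

Combined gradient = 0.3086 − 0.04193 × 1.81 = 0.2327067 mGal/m
Combined elevation correction = 0.2327067 × 2269.4 = 528.1 mGal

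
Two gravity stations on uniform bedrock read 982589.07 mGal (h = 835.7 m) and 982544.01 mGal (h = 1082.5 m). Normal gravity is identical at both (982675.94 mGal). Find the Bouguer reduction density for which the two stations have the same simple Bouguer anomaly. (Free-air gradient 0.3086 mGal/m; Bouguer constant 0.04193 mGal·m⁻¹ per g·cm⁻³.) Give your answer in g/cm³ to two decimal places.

Δg_obs = 982544.01 − 982589.07 = -45.06 mGal over Δh = 1082.5 − 835.7 = 246.8 m
Equal Bouguer anomalies ⇒ Δg_obs + (0.3086 − 0.04193ρ)·Δh = 0
0.3086 − 0.04193ρ = −Δg_obs/Δh = 0.18258
ρ = (0.3086 − 0.18258) / 0.04193 = 3.01 g/cm³

3.01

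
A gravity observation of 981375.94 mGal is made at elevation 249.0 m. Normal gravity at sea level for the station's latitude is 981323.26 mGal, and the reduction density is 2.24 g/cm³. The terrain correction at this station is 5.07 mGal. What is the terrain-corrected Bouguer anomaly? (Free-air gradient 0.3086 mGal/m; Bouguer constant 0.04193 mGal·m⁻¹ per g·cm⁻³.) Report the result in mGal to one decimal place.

111.2

Free-air correction = 0.3086 × 249.0 = 76.84 mGal
Free-air anomaly = 981375.94 − 981323.26 + (76.84) = 129.52 mGal
Bouguer slab correction = 0.04193 × 2.24 × 249.0 = 23.39 mGal
Simple Bouguer anomaly = 129.52 − (23.39) = 106.13 mGal
Complete Bouguer anomaly = 106.13 + 5.07 = 111.20 mGal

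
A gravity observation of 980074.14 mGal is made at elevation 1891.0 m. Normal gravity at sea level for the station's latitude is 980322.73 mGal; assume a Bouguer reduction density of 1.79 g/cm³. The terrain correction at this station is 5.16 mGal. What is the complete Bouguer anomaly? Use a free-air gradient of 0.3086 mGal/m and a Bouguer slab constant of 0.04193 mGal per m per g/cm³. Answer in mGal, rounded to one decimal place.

Free-air correction = 0.3086 × 1891.0 = 583.56 mGal
Free-air anomaly = 980074.14 − 980322.73 + (583.56) = 334.97 mGal
Bouguer slab correction = 0.04193 × 1.79 × 1891.0 = 141.93 mGal
Simple Bouguer anomaly = 334.97 − (141.93) = 193.04 mGal
Complete Bouguer anomaly = 193.04 + 5.16 = 198.20 mGal

198.2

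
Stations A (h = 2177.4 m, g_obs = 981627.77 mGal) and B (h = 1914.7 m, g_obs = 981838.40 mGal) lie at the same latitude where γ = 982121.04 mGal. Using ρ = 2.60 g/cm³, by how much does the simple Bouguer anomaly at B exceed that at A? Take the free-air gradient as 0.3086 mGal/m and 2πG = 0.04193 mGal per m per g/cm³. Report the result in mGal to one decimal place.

Δg_SB(A) = 981627.77 − 982121.04 + 0.3086×2177.4 − 0.04193×2.60×2177.4 = -58.70 mGal
Δg_SB(B) = 981838.40 − 982121.04 + 0.3086×1914.7 − 0.04193×2.60×1914.7 = 99.50 mGal
Difference = 99.50 − (-58.70) = 158.20 mGal

158.2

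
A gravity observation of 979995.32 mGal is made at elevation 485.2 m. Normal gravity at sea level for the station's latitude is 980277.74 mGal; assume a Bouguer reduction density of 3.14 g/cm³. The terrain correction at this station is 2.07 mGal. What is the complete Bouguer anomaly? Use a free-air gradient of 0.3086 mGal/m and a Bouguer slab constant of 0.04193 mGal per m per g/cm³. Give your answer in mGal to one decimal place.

-194.5

Free-air correction = 0.3086 × 485.2 = 149.73 mGal
Free-air anomaly = 979995.32 − 980277.74 + (149.73) = -132.69 mGal
Bouguer slab correction = 0.04193 × 3.14 × 485.2 = 63.88 mGal
Simple Bouguer anomaly = -132.69 − (63.88) = -196.57 mGal
Complete Bouguer anomaly = -196.57 + 2.07 = -194.50 mGal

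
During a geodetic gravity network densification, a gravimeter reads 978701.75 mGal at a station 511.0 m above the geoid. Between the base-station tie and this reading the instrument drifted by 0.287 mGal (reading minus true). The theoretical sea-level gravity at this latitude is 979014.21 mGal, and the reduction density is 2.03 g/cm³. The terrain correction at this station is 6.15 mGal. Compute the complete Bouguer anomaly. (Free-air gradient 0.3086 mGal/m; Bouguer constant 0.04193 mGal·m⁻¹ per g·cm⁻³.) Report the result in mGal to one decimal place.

-192.4

Drift-corrected reading = 978701.75 − (0.287) = 978701.463 mGal
Free-air correction = 0.3086 × 511.0 = 157.69 mGal
Free-air anomaly = 978701.463 − 979014.21 + (157.69) = -155.057 mGal
Bouguer slab correction = 0.04193 × 2.03 × 511.0 = 43.50 mGal
Simple Bouguer anomaly = -155.057 − (43.50) = -198.557 mGal
Complete Bouguer anomaly = -198.557 + 6.15 = -192.407 mGal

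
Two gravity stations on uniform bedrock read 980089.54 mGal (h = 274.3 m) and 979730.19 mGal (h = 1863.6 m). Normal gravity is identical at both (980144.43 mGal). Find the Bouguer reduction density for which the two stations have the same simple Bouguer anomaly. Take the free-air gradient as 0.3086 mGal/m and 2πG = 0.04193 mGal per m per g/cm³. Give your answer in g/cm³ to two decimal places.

1.97

Δg_obs = 979730.19 − 980089.54 = -359.35 mGal over Δh = 1863.6 − 274.3 = 1589.3 m
Equal Bouguer anomalies ⇒ Δg_obs + (0.3086 − 0.04193ρ)·Δh = 0
0.3086 − 0.04193ρ = −Δg_obs/Δh = 0.22611
ρ = (0.3086 − 0.22611) / 0.04193 = 1.97 g/cm³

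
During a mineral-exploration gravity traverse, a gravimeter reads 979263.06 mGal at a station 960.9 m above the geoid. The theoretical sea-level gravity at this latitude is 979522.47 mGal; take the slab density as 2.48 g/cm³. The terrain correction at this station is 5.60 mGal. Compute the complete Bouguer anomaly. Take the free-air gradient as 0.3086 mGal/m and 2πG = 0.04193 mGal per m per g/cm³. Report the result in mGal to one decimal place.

Free-air correction = 0.3086 × 960.9 = 296.53 mGal
Free-air anomaly = 979263.06 − 979522.47 + (296.53) = 37.12 mGal
Bouguer slab correction = 0.04193 × 2.48 × 960.9 = 99.92 mGal
Simple Bouguer anomaly = 37.12 − (99.92) = -62.80 mGal
Complete Bouguer anomaly = -62.80 + 5.60 = -57.20 mGal

-57.2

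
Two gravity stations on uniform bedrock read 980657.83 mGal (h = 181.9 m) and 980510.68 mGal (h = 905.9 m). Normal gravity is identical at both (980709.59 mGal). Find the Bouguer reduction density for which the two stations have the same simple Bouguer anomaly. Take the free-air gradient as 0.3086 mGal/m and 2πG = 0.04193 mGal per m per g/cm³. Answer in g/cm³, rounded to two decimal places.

Δg_obs = 980510.68 − 980657.83 = -147.15 mGal over Δh = 905.9 − 181.9 = 724.0 m
Equal Bouguer anomalies ⇒ Δg_obs + (0.3086 − 0.04193ρ)·Δh = 0
0.3086 − 0.04193ρ = −Δg_obs/Δh = 0.20325
ρ = (0.3086 − 0.20325) / 0.04193 = 2.51 g/cm³

2.51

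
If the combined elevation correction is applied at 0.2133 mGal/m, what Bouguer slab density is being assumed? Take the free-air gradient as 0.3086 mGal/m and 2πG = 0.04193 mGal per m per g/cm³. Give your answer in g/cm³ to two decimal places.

0.2133 = 0.3086 − 0.04193 × ρ
ρ = (0.3086 − 0.2133) / 0.04193 = 2.27 g/cm³

2.27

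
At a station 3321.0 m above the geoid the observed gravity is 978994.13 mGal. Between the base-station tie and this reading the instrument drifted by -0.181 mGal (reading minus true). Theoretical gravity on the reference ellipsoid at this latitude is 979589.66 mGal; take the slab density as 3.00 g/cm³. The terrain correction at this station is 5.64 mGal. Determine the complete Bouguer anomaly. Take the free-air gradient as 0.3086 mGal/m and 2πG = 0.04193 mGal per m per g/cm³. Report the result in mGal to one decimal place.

Drift-corrected reading = 978994.13 − (-0.181) = 978994.311 mGal
Free-air correction = 0.3086 × 3321.0 = 1024.86 mGal
Free-air anomaly = 978994.311 − 979589.66 + (1024.86) = 429.511 mGal
Bouguer slab correction = 0.04193 × 3.00 × 3321.0 = 417.75 mGal
Simple Bouguer anomaly = 429.511 − (417.75) = 11.761 mGal
Complete Bouguer anomaly = 11.761 + 5.64 = 17.401 mGal

17.4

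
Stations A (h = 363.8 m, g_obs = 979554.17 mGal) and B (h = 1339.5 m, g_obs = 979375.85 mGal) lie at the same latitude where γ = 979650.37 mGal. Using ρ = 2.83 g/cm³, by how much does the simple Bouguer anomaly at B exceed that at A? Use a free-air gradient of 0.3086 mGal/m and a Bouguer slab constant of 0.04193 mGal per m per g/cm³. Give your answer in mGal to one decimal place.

7.0

Δg_SB(A) = 979554.17 − 979650.37 + 0.3086×363.8 − 0.04193×2.83×363.8 = -27.10 mGal
Δg_SB(B) = 979375.85 − 979650.37 + 0.3086×1339.5 − 0.04193×2.83×1339.5 = -20.10 mGal
Difference = -20.10 − (-27.10) = 7.00 mGal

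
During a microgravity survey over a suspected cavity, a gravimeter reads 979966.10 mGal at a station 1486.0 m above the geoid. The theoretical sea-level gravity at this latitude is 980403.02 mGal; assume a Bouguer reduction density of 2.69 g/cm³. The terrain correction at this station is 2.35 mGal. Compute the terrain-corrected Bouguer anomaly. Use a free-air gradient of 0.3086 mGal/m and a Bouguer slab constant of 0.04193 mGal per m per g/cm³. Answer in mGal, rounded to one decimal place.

-143.6

Free-air correction = 0.3086 × 1486.0 = 458.58 mGal
Free-air anomaly = 979966.10 − 980403.02 + (458.58) = 21.66 mGal
Bouguer slab correction = 0.04193 × 2.69 × 1486.0 = 167.61 mGal
Simple Bouguer anomaly = 21.66 − (167.61) = -145.95 mGal
Complete Bouguer anomaly = -145.95 + 2.35 = -143.60 mGal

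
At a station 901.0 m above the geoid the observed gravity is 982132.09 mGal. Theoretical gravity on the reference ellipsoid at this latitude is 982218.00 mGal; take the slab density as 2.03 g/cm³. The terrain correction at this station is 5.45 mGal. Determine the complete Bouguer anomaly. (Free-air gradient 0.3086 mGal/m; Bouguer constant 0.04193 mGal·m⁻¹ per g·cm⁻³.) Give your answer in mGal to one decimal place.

Free-air correction = 0.3086 × 901.0 = 278.05 mGal
Free-air anomaly = 982132.09 − 982218.00 + (278.05) = 192.14 mGal
Bouguer slab correction = 0.04193 × 2.03 × 901.0 = 76.69 mGal
Simple Bouguer anomaly = 192.14 − (76.69) = 115.45 mGal
Complete Bouguer anomaly = 115.45 + 5.45 = 120.90 mGal

120.9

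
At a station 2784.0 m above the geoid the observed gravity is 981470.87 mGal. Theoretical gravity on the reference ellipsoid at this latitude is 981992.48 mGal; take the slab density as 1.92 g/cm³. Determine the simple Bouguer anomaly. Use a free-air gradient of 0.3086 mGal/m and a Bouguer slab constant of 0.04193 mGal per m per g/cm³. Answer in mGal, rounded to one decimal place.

Free-air correction = 0.3086 × 2784.0 = 859.14 mGal
Free-air anomaly = 981470.87 − 981992.48 + (859.14) = 337.53 mGal
Bouguer slab correction = 0.04193 × 1.92 × 2784.0 = 224.13 mGal
Simple Bouguer anomaly = 337.53 − (224.13) = 113.40 mGal

113.4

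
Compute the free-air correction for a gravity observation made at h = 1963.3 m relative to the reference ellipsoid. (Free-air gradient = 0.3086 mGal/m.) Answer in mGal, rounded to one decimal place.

Free-air correction = 0.3086 × 1963.3 = 605.9 mGal

605.9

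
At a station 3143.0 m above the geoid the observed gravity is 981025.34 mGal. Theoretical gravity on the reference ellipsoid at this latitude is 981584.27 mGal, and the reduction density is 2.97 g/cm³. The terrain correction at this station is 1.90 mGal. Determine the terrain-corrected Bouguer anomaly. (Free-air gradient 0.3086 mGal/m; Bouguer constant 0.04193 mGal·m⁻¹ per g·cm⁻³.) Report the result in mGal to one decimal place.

Free-air correction = 0.3086 × 3143.0 = 969.93 mGal
Free-air anomaly = 981025.34 − 981584.27 + (969.93) = 411.00 mGal
Bouguer slab correction = 0.04193 × 2.97 × 3143.0 = 391.40 mGal
Simple Bouguer anomaly = 411.00 − (391.40) = 19.60 mGal
Complete Bouguer anomaly = 19.60 + 1.90 = 21.50 mGal

21.5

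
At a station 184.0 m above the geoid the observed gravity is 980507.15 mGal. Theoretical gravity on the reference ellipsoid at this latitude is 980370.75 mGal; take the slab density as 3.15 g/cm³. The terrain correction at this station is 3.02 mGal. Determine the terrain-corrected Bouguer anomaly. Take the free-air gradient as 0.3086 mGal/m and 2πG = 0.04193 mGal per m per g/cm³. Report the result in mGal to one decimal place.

Free-air correction = 0.3086 × 184.0 = 56.78 mGal
Free-air anomaly = 980507.15 − 980370.75 + (56.78) = 193.18 mGal
Bouguer slab correction = 0.04193 × 3.15 × 184.0 = 24.30 mGal
Simple Bouguer anomaly = 193.18 − (24.30) = 168.88 mGal
Complete Bouguer anomaly = 168.88 + 3.02 = 171.90 mGal

171.9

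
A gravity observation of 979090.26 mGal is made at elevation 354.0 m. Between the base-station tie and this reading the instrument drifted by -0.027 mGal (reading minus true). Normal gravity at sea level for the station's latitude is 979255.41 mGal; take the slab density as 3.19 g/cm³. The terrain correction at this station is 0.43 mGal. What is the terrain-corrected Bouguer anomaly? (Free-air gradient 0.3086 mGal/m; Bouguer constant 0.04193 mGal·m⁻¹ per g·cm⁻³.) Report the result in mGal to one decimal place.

Drift-corrected reading = 979090.26 − (-0.027) = 979090.287 mGal
Free-air correction = 0.3086 × 354.0 = 109.24 mGal
Free-air anomaly = 979090.287 − 979255.41 + (109.24) = -55.883 mGal
Bouguer slab correction = 0.04193 × 3.19 × 354.0 = 47.35 mGal
Simple Bouguer anomaly = -55.883 − (47.35) = -103.233 mGal
Complete Bouguer anomaly = -103.233 + 0.43 = -102.803 mGal

-102.8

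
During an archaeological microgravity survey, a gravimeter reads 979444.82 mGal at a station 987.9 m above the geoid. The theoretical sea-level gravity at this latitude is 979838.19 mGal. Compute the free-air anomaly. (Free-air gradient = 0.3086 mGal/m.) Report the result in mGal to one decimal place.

-88.5

Free-air correction = 0.3086 × 987.9 = 304.87 mGal
Free-air anomaly = 979444.82 − 979838.19 + (304.87) = -88.50 mGal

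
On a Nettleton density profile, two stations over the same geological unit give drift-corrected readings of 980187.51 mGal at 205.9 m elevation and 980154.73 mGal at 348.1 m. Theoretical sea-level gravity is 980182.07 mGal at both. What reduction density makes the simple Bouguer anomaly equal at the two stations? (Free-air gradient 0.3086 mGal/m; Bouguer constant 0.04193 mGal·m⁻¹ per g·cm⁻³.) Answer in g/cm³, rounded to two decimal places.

Δg_obs = 980154.73 − 980187.51 = -32.78 mGal over Δh = 348.1 − 205.9 = 142.2 m
Equal Bouguer anomalies ⇒ Δg_obs + (0.3086 − 0.04193ρ)·Δh = 0
0.3086 − 0.04193ρ = −Δg_obs/Δh = 0.23052
ρ = (0.3086 − 0.23052) / 0.04193 = 1.86 g/cm³

1.86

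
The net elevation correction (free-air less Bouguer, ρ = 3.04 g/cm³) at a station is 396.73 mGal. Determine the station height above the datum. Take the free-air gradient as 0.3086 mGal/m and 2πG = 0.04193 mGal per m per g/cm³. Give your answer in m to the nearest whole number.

Combined gradient = 0.3086 − 0.04193 × 3.04 = 0.1811328 mGal/m
h = 396.73 / 0.1811328 = 2190.27 m

2190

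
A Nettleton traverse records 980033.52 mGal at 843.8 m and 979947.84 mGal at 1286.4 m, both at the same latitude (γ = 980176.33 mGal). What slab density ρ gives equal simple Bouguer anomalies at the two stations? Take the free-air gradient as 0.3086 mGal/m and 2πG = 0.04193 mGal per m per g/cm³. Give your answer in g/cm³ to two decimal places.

2.74

Δg_obs = 979947.84 − 980033.52 = -85.68 mGal over Δh = 1286.4 − 843.8 = 442.6 m
Equal Bouguer anomalies ⇒ Δg_obs + (0.3086 − 0.04193ρ)·Δh = 0
0.3086 − 0.04193ρ = −Δg_obs/Δh = 0.19358
ρ = (0.3086 − 0.19358) / 0.04193 = 2.74 g/cm³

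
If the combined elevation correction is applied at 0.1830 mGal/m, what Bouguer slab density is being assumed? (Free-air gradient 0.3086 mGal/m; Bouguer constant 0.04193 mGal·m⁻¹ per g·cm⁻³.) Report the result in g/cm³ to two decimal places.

0.1830 = 0.3086 − 0.04193 × ρ
ρ = (0.3086 − 0.1830) / 0.04193 = 3.00 g/cm³

3.00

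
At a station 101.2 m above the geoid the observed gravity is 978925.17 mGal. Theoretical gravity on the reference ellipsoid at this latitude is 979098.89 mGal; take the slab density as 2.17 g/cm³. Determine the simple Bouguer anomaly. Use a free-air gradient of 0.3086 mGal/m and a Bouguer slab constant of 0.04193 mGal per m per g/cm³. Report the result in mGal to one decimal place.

-151.7

Free-air correction = 0.3086 × 101.2 = 31.23 mGal
Free-air anomaly = 978925.17 − 979098.89 + (31.23) = -142.49 mGal
Bouguer slab correction = 0.04193 × 2.17 × 101.2 = 9.21 mGal
Simple Bouguer anomaly = -142.49 − (9.21) = -151.70 mGal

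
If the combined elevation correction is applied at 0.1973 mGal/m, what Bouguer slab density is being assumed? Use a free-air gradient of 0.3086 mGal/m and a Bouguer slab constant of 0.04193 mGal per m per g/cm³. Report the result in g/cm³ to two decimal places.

0.1973 = 0.3086 − 0.04193 × ρ
ρ = (0.3086 − 0.1973) / 0.04193 = 2.65 g/cm³

2.65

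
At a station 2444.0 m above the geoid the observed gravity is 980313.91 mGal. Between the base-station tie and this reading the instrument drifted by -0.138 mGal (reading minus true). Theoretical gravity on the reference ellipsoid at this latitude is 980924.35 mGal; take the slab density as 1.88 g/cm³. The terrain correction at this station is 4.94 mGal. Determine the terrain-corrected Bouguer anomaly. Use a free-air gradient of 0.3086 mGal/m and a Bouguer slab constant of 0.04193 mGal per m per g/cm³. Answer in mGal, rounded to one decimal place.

-43.8

Drift-corrected reading = 980313.91 − (-0.138) = 980314.048 mGal
Free-air correction = 0.3086 × 2444.0 = 754.22 mGal
Free-air anomaly = 980314.048 − 980924.35 + (754.22) = 143.918 mGal
Bouguer slab correction = 0.04193 × 1.88 × 2444.0 = 192.66 mGal
Simple Bouguer anomaly = 143.918 − (192.66) = -48.742 mGal
Complete Bouguer anomaly = -48.742 + 4.94 = -43.802 mGal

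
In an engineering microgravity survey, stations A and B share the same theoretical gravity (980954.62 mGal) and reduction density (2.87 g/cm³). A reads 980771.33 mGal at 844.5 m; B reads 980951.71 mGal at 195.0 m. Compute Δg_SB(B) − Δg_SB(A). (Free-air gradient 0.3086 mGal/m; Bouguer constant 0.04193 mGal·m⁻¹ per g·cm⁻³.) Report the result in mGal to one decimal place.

58.1

Δg_SB(A) = 980771.33 − 980954.62 + 0.3086×844.5 − 0.04193×2.87×844.5 = -24.30 mGal
Δg_SB(B) = 980951.71 − 980954.62 + 0.3086×195.0 − 0.04193×2.87×195.0 = 33.80 mGal
Difference = 33.80 − (-24.30) = 58.10 mGal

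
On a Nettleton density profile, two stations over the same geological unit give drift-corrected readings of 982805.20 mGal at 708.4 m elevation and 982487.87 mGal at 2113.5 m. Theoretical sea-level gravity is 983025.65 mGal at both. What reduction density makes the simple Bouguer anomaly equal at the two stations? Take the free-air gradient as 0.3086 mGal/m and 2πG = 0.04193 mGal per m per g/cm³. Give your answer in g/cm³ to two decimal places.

1.97

Δg_obs = 982487.87 − 982805.20 = -317.33 mGal over Δh = 2113.5 − 708.4 = 1405.1 m
Equal Bouguer anomalies ⇒ Δg_obs + (0.3086 − 0.04193ρ)·Δh = 0
0.3086 − 0.04193ρ = −Δg_obs/Δh = 0.22584
ρ = (0.3086 − 0.22584) / 0.04193 = 1.97 g/cm³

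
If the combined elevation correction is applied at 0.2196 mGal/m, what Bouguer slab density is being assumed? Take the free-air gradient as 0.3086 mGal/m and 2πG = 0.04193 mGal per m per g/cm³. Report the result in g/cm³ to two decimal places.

2.12

0.2196 = 0.3086 − 0.04193 × ρ
ρ = (0.3086 − 0.2196) / 0.04193 = 2.12 g/cm³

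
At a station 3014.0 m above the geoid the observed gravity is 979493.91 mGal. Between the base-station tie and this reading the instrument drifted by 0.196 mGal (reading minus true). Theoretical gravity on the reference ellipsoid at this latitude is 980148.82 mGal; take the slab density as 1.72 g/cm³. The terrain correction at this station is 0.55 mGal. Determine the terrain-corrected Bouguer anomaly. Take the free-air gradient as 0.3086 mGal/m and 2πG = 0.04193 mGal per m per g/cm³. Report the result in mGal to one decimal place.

Drift-corrected reading = 979493.91 − (0.196) = 979493.714 mGal
Free-air correction = 0.3086 × 3014.0 = 930.12 mGal
Free-air anomaly = 979493.714 − 980148.82 + (930.12) = 275.014 mGal
Bouguer slab correction = 0.04193 × 1.72 × 3014.0 = 217.37 mGal
Simple Bouguer anomaly = 275.014 − (217.37) = 57.644 mGal
Complete Bouguer anomaly = 57.644 + 0.55 = 58.194 mGal

58.2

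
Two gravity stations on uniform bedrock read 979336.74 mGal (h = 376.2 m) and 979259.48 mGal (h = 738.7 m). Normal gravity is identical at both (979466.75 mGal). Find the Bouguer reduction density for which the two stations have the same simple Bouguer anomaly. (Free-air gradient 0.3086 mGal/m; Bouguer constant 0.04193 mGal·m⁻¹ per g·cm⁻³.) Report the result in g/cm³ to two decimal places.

2.28

Δg_obs = 979259.48 − 979336.74 = -77.26 mGal over Δh = 738.7 − 376.2 = 362.5 m
Equal Bouguer anomalies ⇒ Δg_obs + (0.3086 − 0.04193ρ)·Δh = 0
0.3086 − 0.04193ρ = −Δg_obs/Δh = 0.21313
ρ = (0.3086 − 0.21313) / 0.04193 = 2.28 g/cm³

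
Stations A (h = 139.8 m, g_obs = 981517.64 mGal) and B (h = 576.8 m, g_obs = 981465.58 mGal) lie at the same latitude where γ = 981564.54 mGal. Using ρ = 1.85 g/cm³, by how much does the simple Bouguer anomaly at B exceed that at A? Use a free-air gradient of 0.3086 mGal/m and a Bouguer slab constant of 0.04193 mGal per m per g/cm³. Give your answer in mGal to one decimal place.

Δg_SB(A) = 981517.64 − 981564.54 + 0.3086×139.8 − 0.04193×1.85×139.8 = -14.60 mGal
Δg_SB(B) = 981465.58 − 981564.54 + 0.3086×576.8 − 0.04193×1.85×576.8 = 34.30 mGal
Difference = 34.30 − (-14.60) = 48.90 mGal

48.9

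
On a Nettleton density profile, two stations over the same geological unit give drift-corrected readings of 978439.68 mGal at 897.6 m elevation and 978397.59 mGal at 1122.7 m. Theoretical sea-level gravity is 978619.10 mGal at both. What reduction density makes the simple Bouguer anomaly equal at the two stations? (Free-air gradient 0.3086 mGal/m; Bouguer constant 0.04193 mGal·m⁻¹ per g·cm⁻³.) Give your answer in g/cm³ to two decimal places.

Δg_obs = 978397.59 − 978439.68 = -42.09 mGal over Δh = 1122.7 − 897.6 = 225.1 m
Equal Bouguer anomalies ⇒ Δg_obs + (0.3086 − 0.04193ρ)·Δh = 0
0.3086 − 0.04193ρ = −Δg_obs/Δh = 0.18698
ρ = (0.3086 − 0.18698) / 0.04193 = 2.90 g/cm³

2.90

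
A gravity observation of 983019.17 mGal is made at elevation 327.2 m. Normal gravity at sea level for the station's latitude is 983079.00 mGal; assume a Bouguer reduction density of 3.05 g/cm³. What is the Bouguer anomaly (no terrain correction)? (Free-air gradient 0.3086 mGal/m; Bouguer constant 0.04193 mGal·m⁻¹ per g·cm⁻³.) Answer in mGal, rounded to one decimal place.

-0.7

Free-air correction = 0.3086 × 327.2 = 100.97 mGal
Free-air anomaly = 983019.17 − 983079.00 + (100.97) = 41.14 mGal
Bouguer slab correction = 0.04193 × 3.05 × 327.2 = 41.84 mGal
Simple Bouguer anomaly = 41.14 − (41.84) = -0.70 mGal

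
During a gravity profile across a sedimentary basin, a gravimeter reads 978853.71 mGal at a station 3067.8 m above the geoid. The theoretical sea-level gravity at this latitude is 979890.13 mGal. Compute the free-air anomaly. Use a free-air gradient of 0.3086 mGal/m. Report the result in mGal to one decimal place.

-89.7

Free-air correction = 0.3086 × 3067.8 = 946.72 mGal
Free-air anomaly = 978853.71 − 979890.13 + (946.72) = -89.70 mGal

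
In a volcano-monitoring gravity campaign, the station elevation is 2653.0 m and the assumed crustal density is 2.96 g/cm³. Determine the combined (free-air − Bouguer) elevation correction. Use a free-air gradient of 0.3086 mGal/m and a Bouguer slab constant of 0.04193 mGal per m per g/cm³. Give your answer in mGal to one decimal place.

Combined gradient = 0.3086 − 0.04193 × 2.96 = 0.1844872 mGal/m
Combined elevation correction = 0.1844872 × 2653.0 = 489.4 mGal

489.4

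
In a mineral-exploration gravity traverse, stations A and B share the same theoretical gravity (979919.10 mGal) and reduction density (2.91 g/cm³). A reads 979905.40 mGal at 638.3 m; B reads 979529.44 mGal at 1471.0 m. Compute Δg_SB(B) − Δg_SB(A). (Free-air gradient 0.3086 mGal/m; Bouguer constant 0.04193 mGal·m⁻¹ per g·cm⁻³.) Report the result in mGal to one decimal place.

-220.6

Δg_SB(A) = 979905.40 − 979919.10 + 0.3086×638.3 − 0.04193×2.91×638.3 = 105.40 mGal
Δg_SB(B) = 979529.44 − 979919.10 + 0.3086×1471.0 − 0.04193×2.91×1471.0 = -115.20 mGal
Difference = -115.20 − (105.40) = -220.60 mGal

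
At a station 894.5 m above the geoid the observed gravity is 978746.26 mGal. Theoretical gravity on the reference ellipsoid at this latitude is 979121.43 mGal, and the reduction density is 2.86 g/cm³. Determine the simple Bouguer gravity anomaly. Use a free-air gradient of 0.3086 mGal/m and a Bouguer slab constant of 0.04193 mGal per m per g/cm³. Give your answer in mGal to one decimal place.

Free-air correction = 0.3086 × 894.5 = 276.04 mGal
Free-air anomaly = 978746.26 − 979121.43 + (276.04) = -99.13 mGal
Bouguer slab correction = 0.04193 × 2.86 × 894.5 = 107.27 mGal
Simple Bouguer anomaly = -99.13 − (107.27) = -206.40 mGal

-206.4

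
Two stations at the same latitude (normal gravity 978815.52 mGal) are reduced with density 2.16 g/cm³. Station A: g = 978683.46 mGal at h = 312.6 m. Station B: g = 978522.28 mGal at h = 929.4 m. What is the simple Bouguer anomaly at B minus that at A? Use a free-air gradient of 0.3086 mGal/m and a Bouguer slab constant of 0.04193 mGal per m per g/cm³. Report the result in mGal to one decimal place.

-26.7

Δg_SB(A) = 978683.46 − 978815.52 + 0.3086×312.6 − 0.04193×2.16×312.6 = -63.90 mGal
Δg_SB(B) = 978522.28 − 978815.52 + 0.3086×929.4 − 0.04193×2.16×929.4 = -90.60 mGal
Difference = -90.60 − (-63.90) = -26.70 mGal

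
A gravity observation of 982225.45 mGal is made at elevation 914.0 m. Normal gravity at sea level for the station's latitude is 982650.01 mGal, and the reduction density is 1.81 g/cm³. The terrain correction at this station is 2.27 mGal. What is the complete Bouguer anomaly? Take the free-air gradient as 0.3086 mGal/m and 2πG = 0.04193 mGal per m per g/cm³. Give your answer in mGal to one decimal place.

Free-air correction = 0.3086 × 914.0 = 282.06 mGal
Free-air anomaly = 982225.45 − 982650.01 + (282.06) = -142.50 mGal
Bouguer slab correction = 0.04193 × 1.81 × 914.0 = 69.37 mGal
Simple Bouguer anomaly = -142.50 − (69.37) = -211.87 mGal
Complete Bouguer anomaly = -211.87 + 2.27 = -209.60 mGal

-209.6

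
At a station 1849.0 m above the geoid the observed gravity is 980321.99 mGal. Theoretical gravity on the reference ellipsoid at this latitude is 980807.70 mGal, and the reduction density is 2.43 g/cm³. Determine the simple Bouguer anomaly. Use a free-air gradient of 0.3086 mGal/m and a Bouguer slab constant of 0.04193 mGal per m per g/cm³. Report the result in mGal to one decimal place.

-103.5

Free-air correction = 0.3086 × 1849.0 = 570.60 mGal
Free-air anomaly = 980321.99 − 980807.70 + (570.60) = 84.89 mGal
Bouguer slab correction = 0.04193 × 2.43 × 1849.0 = 188.39 mGal
Simple Bouguer anomaly = 84.89 − (188.39) = -103.50 mGal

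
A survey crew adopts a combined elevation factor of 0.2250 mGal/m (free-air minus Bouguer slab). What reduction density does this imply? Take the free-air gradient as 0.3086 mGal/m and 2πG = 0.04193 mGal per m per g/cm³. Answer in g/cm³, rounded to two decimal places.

0.2250 = 0.3086 − 0.04193 × ρ
ρ = (0.3086 − 0.2250) / 0.04193 = 1.99 g/cm³

1.99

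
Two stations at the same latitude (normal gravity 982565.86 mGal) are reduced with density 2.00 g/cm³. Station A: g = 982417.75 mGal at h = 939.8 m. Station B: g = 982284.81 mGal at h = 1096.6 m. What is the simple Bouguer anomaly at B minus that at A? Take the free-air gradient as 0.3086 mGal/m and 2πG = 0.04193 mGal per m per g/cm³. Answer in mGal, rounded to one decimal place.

-97.7

Δg_SB(A) = 982417.75 − 982565.86 + 0.3086×939.8 − 0.04193×2.00×939.8 = 63.10 mGal
Δg_SB(B) = 982284.81 − 982565.86 + 0.3086×1096.6 − 0.04193×2.00×1096.6 = -34.60 mGal
Difference = -34.60 − (63.10) = -97.70 mGal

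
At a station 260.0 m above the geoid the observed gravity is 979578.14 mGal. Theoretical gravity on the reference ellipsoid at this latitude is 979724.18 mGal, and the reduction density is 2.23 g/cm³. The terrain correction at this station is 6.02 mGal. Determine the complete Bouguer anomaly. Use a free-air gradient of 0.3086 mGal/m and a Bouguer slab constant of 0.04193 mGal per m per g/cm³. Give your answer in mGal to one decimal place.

Free-air correction = 0.3086 × 260.0 = 80.24 mGal
Free-air anomaly = 979578.14 − 979724.18 + (80.24) = -65.80 mGal
Bouguer slab correction = 0.04193 × 2.23 × 260.0 = 24.31 mGal
Simple Bouguer anomaly = -65.80 − (24.31) = -90.11 mGal
Complete Bouguer anomaly = -90.11 + 6.02 = -84.09 mGal

-84.1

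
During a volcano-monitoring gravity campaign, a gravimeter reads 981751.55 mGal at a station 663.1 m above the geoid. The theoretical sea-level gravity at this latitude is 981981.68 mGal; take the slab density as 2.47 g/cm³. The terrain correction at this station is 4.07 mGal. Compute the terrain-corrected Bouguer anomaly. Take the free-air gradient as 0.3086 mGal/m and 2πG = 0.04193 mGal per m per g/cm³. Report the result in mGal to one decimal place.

Free-air correction = 0.3086 × 663.1 = 204.63 mGal
Free-air anomaly = 981751.55 − 981981.68 + (204.63) = -25.50 mGal
Bouguer slab correction = 0.04193 × 2.47 × 663.1 = 68.68 mGal
Simple Bouguer anomaly = -25.50 − (68.68) = -94.18 mGal
Complete Bouguer anomaly = -94.18 + 4.07 = -90.11 mGal

-90.1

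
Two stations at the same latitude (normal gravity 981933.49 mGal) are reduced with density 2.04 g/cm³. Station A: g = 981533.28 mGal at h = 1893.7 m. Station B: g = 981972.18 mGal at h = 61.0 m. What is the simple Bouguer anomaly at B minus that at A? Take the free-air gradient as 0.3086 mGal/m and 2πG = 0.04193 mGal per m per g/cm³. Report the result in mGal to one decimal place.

30.1

Δg_SB(A) = 981533.28 − 981933.49 + 0.3086×1893.7 − 0.04193×2.04×1893.7 = 22.20 mGal
Δg_SB(B) = 981972.18 − 981933.49 + 0.3086×61.0 − 0.04193×2.04×61.0 = 52.30 mGal
Difference = 52.30 − (22.20) = 30.10 mGal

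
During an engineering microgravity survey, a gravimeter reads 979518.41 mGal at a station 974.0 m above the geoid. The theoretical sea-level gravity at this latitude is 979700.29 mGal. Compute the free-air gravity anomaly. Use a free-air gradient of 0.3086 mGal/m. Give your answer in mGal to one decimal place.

Free-air correction = 0.3086 × 974.0 = 300.58 mGal
Free-air anomaly = 979518.41 − 979700.29 + (300.58) = 118.70 mGal

118.7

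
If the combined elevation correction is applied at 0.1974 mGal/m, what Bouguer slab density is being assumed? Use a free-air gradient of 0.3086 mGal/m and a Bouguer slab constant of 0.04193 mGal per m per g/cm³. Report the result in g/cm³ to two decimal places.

0.1974 = 0.3086 − 0.04193 × ρ
ρ = (0.3086 − 0.1974) / 0.04193 = 2.65 g/cm³

2.65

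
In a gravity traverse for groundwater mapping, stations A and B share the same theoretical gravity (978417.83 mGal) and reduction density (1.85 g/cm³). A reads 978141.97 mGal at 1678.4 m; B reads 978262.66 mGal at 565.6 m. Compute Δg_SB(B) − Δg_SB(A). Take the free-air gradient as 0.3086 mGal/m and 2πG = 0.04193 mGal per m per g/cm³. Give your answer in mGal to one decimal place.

-136.4

Δg_SB(A) = 978141.97 − 978417.83 + 0.3086×1678.4 − 0.04193×1.85×1678.4 = 111.90 mGal
Δg_SB(B) = 978262.66 − 978417.83 + 0.3086×565.6 − 0.04193×1.85×565.6 = -24.50 mGal
Difference = -24.50 − (111.90) = -136.40 mGal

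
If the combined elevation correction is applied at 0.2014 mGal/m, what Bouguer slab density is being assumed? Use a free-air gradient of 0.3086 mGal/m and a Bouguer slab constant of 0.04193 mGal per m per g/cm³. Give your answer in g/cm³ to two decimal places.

2.56

0.2014 = 0.3086 − 0.04193 × ρ
ρ = (0.3086 − 0.2014) / 0.04193 = 2.56 g/cm³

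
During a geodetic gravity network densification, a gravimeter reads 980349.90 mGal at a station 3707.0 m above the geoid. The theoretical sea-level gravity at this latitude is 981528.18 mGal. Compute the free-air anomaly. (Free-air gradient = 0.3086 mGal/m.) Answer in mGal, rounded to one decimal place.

Free-air correction = 0.3086 × 3707.0 = 1143.98 mGal
Free-air anomaly = 980349.90 − 981528.18 + (1143.98) = -34.30 mGal

-34.3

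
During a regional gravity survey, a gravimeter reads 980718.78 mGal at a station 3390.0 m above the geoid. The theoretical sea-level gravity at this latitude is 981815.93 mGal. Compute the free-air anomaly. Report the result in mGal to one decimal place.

Free-air correction = 0.3086 × 3390.0 = 1046.15 mGal
Free-air anomaly = 980718.78 − 981815.93 + (1046.15) = -51.00 mGal

-51.0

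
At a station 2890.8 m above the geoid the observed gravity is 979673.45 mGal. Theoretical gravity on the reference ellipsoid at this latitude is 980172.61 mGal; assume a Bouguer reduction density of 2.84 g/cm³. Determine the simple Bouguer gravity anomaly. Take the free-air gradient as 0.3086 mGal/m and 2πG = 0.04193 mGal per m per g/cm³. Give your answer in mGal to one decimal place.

Free-air correction = 0.3086 × 2890.8 = 892.10 mGal
Free-air anomaly = 979673.45 − 980172.61 + (892.10) = 392.94 mGal
Bouguer slab correction = 0.04193 × 2.84 × 2890.8 = 344.24 mGal
Simple Bouguer anomaly = 392.94 − (344.24) = 48.70 mGal

48.7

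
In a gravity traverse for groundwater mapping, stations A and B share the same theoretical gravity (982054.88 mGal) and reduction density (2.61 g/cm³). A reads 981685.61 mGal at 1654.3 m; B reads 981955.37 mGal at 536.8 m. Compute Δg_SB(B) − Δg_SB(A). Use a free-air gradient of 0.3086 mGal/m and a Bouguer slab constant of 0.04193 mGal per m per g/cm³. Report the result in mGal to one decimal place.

47.2

Δg_SB(A) = 981685.61 − 982054.88 + 0.3086×1654.3 − 0.04193×2.61×1654.3 = -39.80 mGal
Δg_SB(B) = 981955.37 − 982054.88 + 0.3086×536.8 − 0.04193×2.61×536.8 = 7.40 mGal
Difference = 7.40 − (-39.80) = 47.20 mGal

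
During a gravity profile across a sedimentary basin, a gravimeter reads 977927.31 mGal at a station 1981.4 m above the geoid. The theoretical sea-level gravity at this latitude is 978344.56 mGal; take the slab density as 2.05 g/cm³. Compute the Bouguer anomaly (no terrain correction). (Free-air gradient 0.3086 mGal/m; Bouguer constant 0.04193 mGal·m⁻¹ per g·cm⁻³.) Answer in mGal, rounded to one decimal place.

23.9

Free-air correction = 0.3086 × 1981.4 = 611.46 mGal
Free-air anomaly = 977927.31 − 978344.56 + (611.46) = 194.21 mGal
Bouguer slab correction = 0.04193 × 2.05 × 1981.4 = 170.31 mGal
Simple Bouguer anomaly = 194.21 − (170.31) = 23.90 mGal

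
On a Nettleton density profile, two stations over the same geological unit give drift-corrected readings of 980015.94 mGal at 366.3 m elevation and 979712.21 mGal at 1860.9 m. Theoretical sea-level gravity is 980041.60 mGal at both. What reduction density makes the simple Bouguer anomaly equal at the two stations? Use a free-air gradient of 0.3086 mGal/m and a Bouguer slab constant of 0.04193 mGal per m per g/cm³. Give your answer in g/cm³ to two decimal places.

Δg_obs = 979712.21 − 980015.94 = -303.73 mGal over Δh = 1860.9 − 366.3 = 1494.6 m
Equal Bouguer anomalies ⇒ Δg_obs + (0.3086 − 0.04193ρ)·Δh = 0
0.3086 − 0.04193ρ = −Δg_obs/Δh = 0.20322
ρ = (0.3086 − 0.20322) / 0.04193 = 2.51 g/cm³

2.51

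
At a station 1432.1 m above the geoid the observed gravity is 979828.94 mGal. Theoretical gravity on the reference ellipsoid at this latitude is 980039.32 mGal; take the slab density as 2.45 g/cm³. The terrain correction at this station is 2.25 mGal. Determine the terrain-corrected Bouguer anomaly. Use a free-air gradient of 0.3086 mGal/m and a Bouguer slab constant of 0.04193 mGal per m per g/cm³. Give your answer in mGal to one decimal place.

86.7

Free-air correction = 0.3086 × 1432.1 = 441.95 mGal
Free-air anomaly = 979828.94 − 980039.32 + (441.95) = 231.57 mGal
Bouguer slab correction = 0.04193 × 2.45 × 1432.1 = 147.12 mGal
Simple Bouguer anomaly = 231.57 − (147.12) = 84.45 mGal
Complete Bouguer anomaly = 84.45 + 2.25 = 86.70 mGal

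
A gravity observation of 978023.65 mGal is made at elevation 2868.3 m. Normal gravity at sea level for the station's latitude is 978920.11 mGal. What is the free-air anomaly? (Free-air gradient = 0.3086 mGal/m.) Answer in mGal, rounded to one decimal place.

-11.3

Free-air correction = 0.3086 × 2868.3 = 885.16 mGal
Free-air anomaly = 978023.65 − 978920.11 + (885.16) = -11.30 mGal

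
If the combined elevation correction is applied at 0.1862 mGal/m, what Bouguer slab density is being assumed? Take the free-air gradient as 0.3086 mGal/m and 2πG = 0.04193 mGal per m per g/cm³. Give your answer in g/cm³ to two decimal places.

0.1862 = 0.3086 − 0.04193 × ρ
ρ = (0.3086 − 0.1862) / 0.04193 = 2.92 g/cm³

2.92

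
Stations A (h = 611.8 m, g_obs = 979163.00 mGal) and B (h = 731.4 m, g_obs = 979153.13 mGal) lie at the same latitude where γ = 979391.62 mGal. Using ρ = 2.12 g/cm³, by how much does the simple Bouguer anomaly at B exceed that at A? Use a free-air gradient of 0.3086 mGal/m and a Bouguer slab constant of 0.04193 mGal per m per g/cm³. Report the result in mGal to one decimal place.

Δg_SB(A) = 979163.00 − 979391.62 + 0.3086×611.8 − 0.04193×2.12×611.8 = -94.20 mGal
Δg_SB(B) = 979153.13 − 979391.62 + 0.3086×731.4 − 0.04193×2.12×731.4 = -77.80 mGal
Difference = -77.80 − (-94.20) = 16.40 mGal

16.4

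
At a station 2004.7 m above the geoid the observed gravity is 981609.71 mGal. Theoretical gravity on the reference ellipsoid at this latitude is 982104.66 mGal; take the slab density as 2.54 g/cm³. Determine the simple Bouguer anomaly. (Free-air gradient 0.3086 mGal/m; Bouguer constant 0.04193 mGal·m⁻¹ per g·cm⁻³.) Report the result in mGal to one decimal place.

-89.8

Free-air correction = 0.3086 × 2004.7 = 618.65 mGal
Free-air anomaly = 981609.71 − 982104.66 + (618.65) = 123.70 mGal
Bouguer slab correction = 0.04193 × 2.54 × 2004.7 = 213.50 mGal
Simple Bouguer anomaly = 123.70 − (213.50) = -89.80 mGal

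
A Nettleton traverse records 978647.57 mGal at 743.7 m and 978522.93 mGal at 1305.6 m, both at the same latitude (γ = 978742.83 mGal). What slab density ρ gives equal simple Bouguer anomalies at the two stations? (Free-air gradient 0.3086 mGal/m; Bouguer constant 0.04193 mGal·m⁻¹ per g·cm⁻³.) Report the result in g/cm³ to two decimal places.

Δg_obs = 978522.93 − 978647.57 = -124.64 mGal over Δh = 1305.6 − 743.7 = 561.9 m
Equal Bouguer anomalies ⇒ Δg_obs + (0.3086 − 0.04193ρ)·Δh = 0
0.3086 − 0.04193ρ = −Δg_obs/Δh = 0.22182
ρ = (0.3086 − 0.22182) / 0.04193 = 2.07 g/cm³

2.07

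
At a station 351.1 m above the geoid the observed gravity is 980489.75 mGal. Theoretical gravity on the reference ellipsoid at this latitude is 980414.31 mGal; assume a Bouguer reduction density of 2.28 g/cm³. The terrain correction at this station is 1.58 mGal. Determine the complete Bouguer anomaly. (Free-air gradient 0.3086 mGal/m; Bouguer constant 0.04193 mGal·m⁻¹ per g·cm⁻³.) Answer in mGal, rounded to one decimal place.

Free-air correction = 0.3086 × 351.1 = 108.35 mGal
Free-air anomaly = 980489.75 − 980414.31 + (108.35) = 183.79 mGal
Bouguer slab correction = 0.04193 × 2.28 × 351.1 = 33.57 mGal
Simple Bouguer anomaly = 183.79 − (33.57) = 150.22 mGal
Complete Bouguer anomaly = 150.22 + 1.58 = 151.80 mGal

151.8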